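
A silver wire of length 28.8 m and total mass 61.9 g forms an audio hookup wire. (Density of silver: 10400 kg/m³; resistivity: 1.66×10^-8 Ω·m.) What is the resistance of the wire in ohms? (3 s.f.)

2.31 Ω

A = m/(density·L) = 0.0619/(10400×28.8) = 2.0666e-07 m²
R = ρL/A = (1.66×10^-8)(28.8)/(2.0666e-07) = 2.31 Ω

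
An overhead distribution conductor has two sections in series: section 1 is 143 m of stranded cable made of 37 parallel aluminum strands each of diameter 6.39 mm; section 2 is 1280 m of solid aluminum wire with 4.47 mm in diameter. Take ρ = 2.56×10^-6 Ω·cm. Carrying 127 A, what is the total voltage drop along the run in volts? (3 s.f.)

266 V

ρ = 2.56×10^-6 Ω·cm = 2.56×10^-8 Ω·m
Section 1: A_strand = π(3.1950e-03)² = 3.207e-05 m²; R₁ = ρL/(N·A_s) = (2.56×10^-8)(143)/(37×3.207e-05) = 0.003085 Ω
Section 2: A = π(d/2)² = π(2.2350e-03 m)² = 1.569e-05 m²
R₂ = (2.56×10^-8)(1280)/(1.569e-05) = 2.088 Ω
R = R₁ + R₂ = 2.091 Ω
V = IR = 127 × 2.091 = 266 V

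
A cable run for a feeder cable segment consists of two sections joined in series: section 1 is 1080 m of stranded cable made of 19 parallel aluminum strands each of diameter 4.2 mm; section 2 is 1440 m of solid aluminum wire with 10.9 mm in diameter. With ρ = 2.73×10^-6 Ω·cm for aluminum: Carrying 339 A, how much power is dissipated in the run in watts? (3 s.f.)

61300 W

ρ = 2.73×10^-6 Ω·cm = 2.73×10^-8 Ω·m
Section 1: A_strand = π(2.1000e-03)² = 1.385e-05 m²; R₁ = ρL/(N·A_s) = (2.73×10^-8)(1080)/(19×1.385e-05) = 0.112 Ω
Section 2: A = π(d/2)² = π(5.4500e-03 m)² = 9.331e-05 m²
R₂ = (2.73×10^-8)(1440)/(9.331e-05) = 0.4213 Ω
R = R₁ + R₂ = 0.5333 Ω
P = I²R = (339)² × 0.5333 = 61300 W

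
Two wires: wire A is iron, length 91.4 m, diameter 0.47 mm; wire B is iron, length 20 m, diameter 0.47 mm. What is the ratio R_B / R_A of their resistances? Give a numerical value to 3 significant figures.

0.219

R ∝ ρL/d², so R_B/R_A = (L_B/L_A)
= (20/91.4) = 0.219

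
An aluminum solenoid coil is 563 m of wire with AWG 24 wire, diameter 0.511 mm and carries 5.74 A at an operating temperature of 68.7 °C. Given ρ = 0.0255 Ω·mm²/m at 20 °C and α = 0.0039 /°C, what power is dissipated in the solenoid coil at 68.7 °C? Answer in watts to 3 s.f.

2740 W

ρ = 0.0255 Ω·mm²/m = 2.55×10^-8 Ω·m
A = π(0.511/2 mm)² = π(2.5550e-04 m)² = 2.051e-07 m²
R₍20₎ = ρL/A = (2.55×10^-8)(563)/(2.051e-07) = 70 Ω
R₍68.7₎ = R₍20₎(1 + αΔT) = 70 × (1 + 0.0039×48.7) = 83.3 Ω
P = I²R = (5.74)² × 83.3 = 2740 W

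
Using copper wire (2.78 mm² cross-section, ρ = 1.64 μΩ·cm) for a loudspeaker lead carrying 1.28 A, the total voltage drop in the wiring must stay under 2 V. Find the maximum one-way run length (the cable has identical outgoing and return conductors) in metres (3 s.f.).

ρ = 1.64 μΩ·cm = 1.64×10^-8 Ω·m
A = 2.78 mm² = 2.780e-06 m²
L_max = V_max·A/(2·ρI) = (2)(2.780e-06)/(2×1.64×10^-8×1.28) = 132 m

132 m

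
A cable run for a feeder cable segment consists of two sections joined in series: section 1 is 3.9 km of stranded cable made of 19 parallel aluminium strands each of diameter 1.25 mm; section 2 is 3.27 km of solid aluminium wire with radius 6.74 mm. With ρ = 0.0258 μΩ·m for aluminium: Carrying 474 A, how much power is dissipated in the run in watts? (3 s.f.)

1.10×10^6 W

ρ = 0.0258 μΩ·m = 2.58×10^-8 Ω·m
Section 1: A_strand = π(6.2500e-04)² = 1.227e-06 m²; R₁ = ρL/(N·A_s) = (2.58×10^-8)(3900)/(19×1.227e-06) = 4.315 Ω
Section 2: A = πr² = π(6.7400e-03 m)² = 1.427e-04 m²
R₂ = (2.58×10^-8)(3270)/(1.427e-04) = 0.5912 Ω
R = R₁ + R₂ = 4.907 Ω
P = I²R = (474)² × 4.907 = 1.10×10^6 W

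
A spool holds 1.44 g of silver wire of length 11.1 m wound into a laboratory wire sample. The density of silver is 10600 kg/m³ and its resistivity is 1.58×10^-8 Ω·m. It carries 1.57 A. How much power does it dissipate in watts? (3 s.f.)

35.3 W

A = m/(density·L) = 0.00144/(10600×11.1) = 1.2239e-08 m²
R = ρL/A = (1.58×10^-8)(11.1)/(1.2239e-08) = 14.33 Ω
P = I²R = (1.57)² × 14.33 = 35.3 W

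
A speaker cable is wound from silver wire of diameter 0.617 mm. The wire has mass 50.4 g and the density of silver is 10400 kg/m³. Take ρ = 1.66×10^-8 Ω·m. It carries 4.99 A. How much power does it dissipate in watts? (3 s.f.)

A = π(d/2)² = π(3.0850e-04 m)² = 2.9899e-07 m²
L = m/(density·A) = 0.0504/(10400×2.9899e-07) = 16.21 m
R = ρL/A = (1.66×10^-8)(16.21)/(2.9899e-07) = 0.8999 Ω
P = I²R = (4.99)² × 0.8999 = 22.4 W

22.4 W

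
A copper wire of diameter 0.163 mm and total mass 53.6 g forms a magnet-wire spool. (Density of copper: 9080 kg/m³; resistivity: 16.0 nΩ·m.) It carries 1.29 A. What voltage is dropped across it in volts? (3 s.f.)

280 V

ρ = 16.0 nΩ·m = 1.60×10^-8 Ω·m
A = π(d/2)² = π(8.1500e-05 m)² = 2.0867e-08 m²
L = m/(density·A) = 0.0536/(9080×2.0867e-08) = 282.9 m
R = ρL/A = (1.60×10^-8)(282.9)/(2.0867e-08) = 216.9 Ω
V = IR = 1.29 × 216.9 = 280 V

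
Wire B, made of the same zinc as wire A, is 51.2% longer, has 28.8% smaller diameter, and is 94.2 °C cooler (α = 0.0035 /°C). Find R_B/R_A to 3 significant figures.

R ∝ ρL/d² with ρ ∝ (1+αΔT), so R_B/R_A = (1 + 51.2/100) × (1 − 28.8/100)⁻² × (1 − 0.0035×94.2)
= 1.512 × 1.973 × 0.6703 = 2.00

2.00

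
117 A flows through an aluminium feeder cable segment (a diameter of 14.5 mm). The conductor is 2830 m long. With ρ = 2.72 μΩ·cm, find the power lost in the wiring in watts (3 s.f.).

6380 W

ρ = 2.72 μΩ·cm = 2.72×10^-8 Ω·m
A = π(d/2)² = π(7.2500e-03 m)² = 1.651e-04 m²
R = ρL/A = (2.72×10^-8)(2830)/(1.651e-04) = 0.4662 Ω
P = I²R = (117)² × 0.4662 = 6380 W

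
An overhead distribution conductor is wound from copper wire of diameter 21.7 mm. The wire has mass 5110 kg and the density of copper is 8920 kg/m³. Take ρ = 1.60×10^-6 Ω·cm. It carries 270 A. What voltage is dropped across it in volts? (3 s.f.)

18.1 V

ρ = 1.60×10^-6 Ω·cm = 1.60×10^-8 Ω·m
A = π(d/2)² = π(1.0850e-02 m)² = 3.6984e-04 m²
L = m/(density·A) = 5110/(8920×3.6984e-04) = 1549 m
R = ρL/A = (1.60×10^-8)(1549)/(3.6984e-04) = 0.06701 Ω
V = IR = 270 × 0.06701 = 18.1 V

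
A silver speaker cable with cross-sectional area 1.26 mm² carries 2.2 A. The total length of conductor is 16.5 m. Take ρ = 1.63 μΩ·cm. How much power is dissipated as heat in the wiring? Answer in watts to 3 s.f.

1.03 W

ρ = 1.63 μΩ·cm = 1.63×10^-8 Ω·m
A = 1.26 mm² = 1.260e-06 m²
R = ρL/A = (1.63×10^-8)(16.5)/(1.260e-06) = 0.2135 Ω
P = I²R = (2.2)² × 0.2135 = 1.03 W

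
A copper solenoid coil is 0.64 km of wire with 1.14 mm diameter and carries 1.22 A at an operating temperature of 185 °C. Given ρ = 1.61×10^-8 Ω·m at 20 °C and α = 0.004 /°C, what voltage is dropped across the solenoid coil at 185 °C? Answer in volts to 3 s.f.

20.4 V

A = π(d/2)² = π(5.7000e-04 m)² = 1.021e-06 m²
R₍20₎ = ρL/A = (1.61×10^-8)(640)/(1.021e-06) = 10.09 Ω
R₍185₎ = R₍20₎(1 + αΔT) = 10.09 × (1 + 0.004×165) = 16.76 Ω
V = IR = 1.22 × 16.76 = 20.4 V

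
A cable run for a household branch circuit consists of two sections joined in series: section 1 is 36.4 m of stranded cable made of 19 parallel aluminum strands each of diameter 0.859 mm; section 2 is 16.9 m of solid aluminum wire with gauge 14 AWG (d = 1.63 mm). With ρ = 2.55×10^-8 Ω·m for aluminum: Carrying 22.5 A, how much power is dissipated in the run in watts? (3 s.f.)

Section 1: A_strand = π(4.2950e-04)² = 5.795e-07 m²; R₁ = ρL/(N·A_s) = (2.55×10^-8)(36.4)/(19×5.795e-07) = 0.0843 Ω
Section 2: A = π(1.63/2 mm)² = π(8.1500e-04 m)² = 2.087e-06 m²
R₂ = (2.55×10^-8)(16.9)/(2.087e-06) = 0.2065 Ω
R = R₁ + R₂ = 0.2908 Ω
P = I²R = (22.5)² × 0.2908 = 147 W

147 W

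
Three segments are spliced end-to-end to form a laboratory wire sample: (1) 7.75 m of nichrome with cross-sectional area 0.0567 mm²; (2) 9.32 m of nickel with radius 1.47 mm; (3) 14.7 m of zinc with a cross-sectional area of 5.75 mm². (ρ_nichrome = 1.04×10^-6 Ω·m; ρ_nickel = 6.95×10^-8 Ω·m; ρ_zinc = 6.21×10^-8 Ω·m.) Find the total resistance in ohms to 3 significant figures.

142 Ω

Seg 1: A = 0.0567 mm² = 5.670e-08 m²
R_1 = (1.04×10^-6)(7.75)/(5.670e-08) = 142.2 Ω
Seg 2: A = πr² = π(1.4700e-03 m)² = 6.789e-06 m²
R_2 = (6.95×10^-8)(9.32)/(6.789e-06) = 0.09541 Ω
Seg 3: A = 5.75 mm² = 5.750e-06 m²
R_3 = (6.21×10^-8)(14.7)/(5.750e-06) = 0.1588 Ω
R_total = R_1 + R_2 + R_3 = 142 Ω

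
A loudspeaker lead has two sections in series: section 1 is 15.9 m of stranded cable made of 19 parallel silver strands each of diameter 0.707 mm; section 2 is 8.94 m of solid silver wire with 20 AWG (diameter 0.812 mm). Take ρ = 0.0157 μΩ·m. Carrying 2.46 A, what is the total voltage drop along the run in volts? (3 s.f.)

ρ = 0.0157 μΩ·m = 1.57×10^-8 Ω·m
Section 1: A_strand = π(3.5350e-04)² = 3.926e-07 m²; R₁ = ρL/(N·A_s) = (1.57×10^-8)(15.9)/(19×3.926e-07) = 0.03347 Ω
Section 2: A = π(0.812/2 mm)² = π(4.0600e-04 m)² = 5.178e-07 m²
R₂ = (1.57×10^-8)(8.94)/(5.178e-07) = 0.271 Ω
R = R₁ + R₂ = 0.3045 Ω
V = IR = 2.46 × 0.3045 = 0.749 V

0.749 V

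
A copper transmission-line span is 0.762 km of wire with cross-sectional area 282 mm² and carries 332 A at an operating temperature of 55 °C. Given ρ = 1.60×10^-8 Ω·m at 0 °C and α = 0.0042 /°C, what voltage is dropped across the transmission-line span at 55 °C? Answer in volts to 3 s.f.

A = 282 mm² = 2.820e-04 m²
R₍0₎ = ρL/A = (1.60×10^-8)(762)/(2.820e-04) = 0.04323 Ω
R₍55₎ = R₍0₎(1 + αΔT) = 0.04323 × (1 + 0.0042×55) = 0.05322 Ω
V = IR = 332 × 0.05322 = 17.7 V

17.7 V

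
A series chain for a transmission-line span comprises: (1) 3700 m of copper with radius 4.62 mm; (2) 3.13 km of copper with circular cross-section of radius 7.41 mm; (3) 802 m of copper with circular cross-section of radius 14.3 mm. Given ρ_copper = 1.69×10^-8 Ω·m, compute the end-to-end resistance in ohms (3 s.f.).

1.26 Ω

Seg 1: A = πr² = π(4.6200e-03 m)² = 6.706e-05 m²
R_1 = (1.69×10^-8)(3700)/(6.706e-05) = 0.9325 Ω
Seg 2: A = πr² = π(7.4100e-03 m)² = 1.725e-04 m²
R_2 = (1.69×10^-8)(3130)/(1.725e-04) = 0.3067 Ω
Seg 3: A = πr² = π(1.4300e-02 m)² = 6.424e-04 m²
R_3 = (1.69×10^-8)(802)/(6.424e-04) = 0.0211 Ω
R_total = R_1 + R_2 + R_3 = 1.26 Ω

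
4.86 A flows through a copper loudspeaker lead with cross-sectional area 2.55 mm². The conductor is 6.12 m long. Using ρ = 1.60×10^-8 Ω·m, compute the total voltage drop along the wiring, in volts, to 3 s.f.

0.187 V

A = 2.55 mm² = 2.550e-06 m²
R = ρL/A = (1.60×10^-8)(6.12)/(2.550e-06) = 0.0384 Ω
V = IR = 4.86 × 0.0384 = 0.187 V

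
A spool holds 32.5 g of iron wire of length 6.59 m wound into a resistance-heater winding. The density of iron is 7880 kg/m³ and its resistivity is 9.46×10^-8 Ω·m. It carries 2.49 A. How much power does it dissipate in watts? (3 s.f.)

A = m/(density·L) = 0.0325/(7880×6.59) = 6.2585e-07 m²
R = ρL/A = (9.46×10^-8)(6.59)/(6.2585e-07) = 0.9961 Ω
P = I²R = (2.49)² × 0.9961 = 6.18 W

6.18 W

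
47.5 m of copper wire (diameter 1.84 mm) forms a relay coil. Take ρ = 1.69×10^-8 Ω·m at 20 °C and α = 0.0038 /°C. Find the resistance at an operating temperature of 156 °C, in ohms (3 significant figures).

A = π(d/2)² = π(9.2000e-04 m)² = 2.659e-06 m²
R₍20°C₎ = ρL/A = (1.69×10^-8)(47.5)/(2.659e-06) = 0.3019 Ω
R = R₀(1 + αΔT) = 0.3019(1 + 0.0038×136) = 0.458 Ω

0.458 Ω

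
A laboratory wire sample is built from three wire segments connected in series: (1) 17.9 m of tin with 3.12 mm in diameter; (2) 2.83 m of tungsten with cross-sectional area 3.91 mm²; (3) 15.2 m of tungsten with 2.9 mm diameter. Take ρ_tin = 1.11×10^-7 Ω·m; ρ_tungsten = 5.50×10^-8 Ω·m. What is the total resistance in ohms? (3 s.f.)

Seg 1: A = π(d/2)² = π(1.5600e-03 m)² = 7.645e-06 m²
R_1 = (1.11×10^-7)(17.9)/(7.645e-06) = 0.2599 Ω
Seg 2: A = 3.91 mm² = 3.910e-06 m²
R_2 = (5.50×10^-8)(2.83)/(3.910e-06) = 0.03981 Ω
Seg 3: A = π(d/2)² = π(1.4500e-03 m)² = 6.605e-06 m²
R_3 = (5.50×10^-8)(15.2)/(6.605e-06) = 0.1266 Ω
R_total = R_1 + R_2 + R_3 = 0.426 Ω

0.426 Ω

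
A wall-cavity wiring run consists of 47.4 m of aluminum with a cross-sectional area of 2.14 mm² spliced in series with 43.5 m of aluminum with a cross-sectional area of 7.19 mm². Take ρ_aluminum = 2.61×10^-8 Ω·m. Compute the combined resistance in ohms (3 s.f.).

0.736 Ω

Segment 1: A = 2.14 mm² = 2.140e-06 m²
R₁ = ρL/A = (2.61×10^-8)(47.4)/(2.140e-06) = 0.5781 Ω
Segment 2: A = 7.19 mm² = 7.190e-06 m²
R₂ = (2.61×10^-8)(43.5)/(7.190e-06) = 0.1579 Ω
R = R₁ + R₂ = 0.736 Ω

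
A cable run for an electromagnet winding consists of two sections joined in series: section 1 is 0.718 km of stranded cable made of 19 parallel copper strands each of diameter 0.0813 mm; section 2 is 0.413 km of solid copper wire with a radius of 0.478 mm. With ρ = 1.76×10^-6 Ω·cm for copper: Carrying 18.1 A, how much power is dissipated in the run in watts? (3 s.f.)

ρ = 1.76×10^-6 Ω·cm = 1.76×10^-8 Ω·m
Section 1: A_strand = π(4.0650e-05)² = 5.191e-09 m²; R₁ = ρL/(N·A_s) = (1.76×10^-8)(718)/(19×5.191e-09) = 128.1 Ω
Section 2: A = πr² = π(4.7800e-04 m)² = 7.178e-07 m²
R₂ = (1.76×10^-8)(413)/(7.178e-07) = 10.13 Ω
R = R₁ + R₂ = 138.2 Ω
P = I²R = (18.1)² × 138.2 = 45300 W

45300 W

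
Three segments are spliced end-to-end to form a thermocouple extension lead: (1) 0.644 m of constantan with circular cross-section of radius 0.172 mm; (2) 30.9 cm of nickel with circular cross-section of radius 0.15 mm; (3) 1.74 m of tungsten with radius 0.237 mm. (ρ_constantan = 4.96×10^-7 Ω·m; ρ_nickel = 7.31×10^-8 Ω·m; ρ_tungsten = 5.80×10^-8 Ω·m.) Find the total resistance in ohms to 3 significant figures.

Seg 1: A = πr² = π(1.7200e-04 m)² = 9.294e-08 m²
R_1 = (4.96×10^-7)(0.644)/(9.294e-08) = 3.437 Ω
Seg 2: A = πr² = π(1.5000e-04 m)² = 7.069e-08 m²
R_2 = (7.31×10^-8)(0.309)/(7.069e-08) = 0.3196 Ω
Seg 3: A = πr² = π(2.3700e-04 m)² = 1.765e-07 m²
R_3 = (5.80×10^-8)(1.74)/(1.765e-07) = 0.5719 Ω
R_total = R_1 + R_2 + R_3 = 4.33 Ω

4.33 Ω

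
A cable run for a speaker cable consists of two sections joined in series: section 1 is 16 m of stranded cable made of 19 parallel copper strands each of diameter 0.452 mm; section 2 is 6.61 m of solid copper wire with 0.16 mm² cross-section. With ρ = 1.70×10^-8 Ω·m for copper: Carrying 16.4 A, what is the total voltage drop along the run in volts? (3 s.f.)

Section 1: A_strand = π(2.2600e-04)² = 1.605e-07 m²; R₁ = ρL/(N·A_s) = (1.70×10^-8)(16)/(19×1.605e-07) = 0.08922 Ω
Section 2: A = 0.16 mm² = 1.600e-07 m²
R₂ = (1.70×10^-8)(6.61)/(1.600e-07) = 0.7023 Ω
R = R₁ + R₂ = 0.7915 Ω
V = IR = 16.4 × 0.7915 = 13.0 V

13.0 V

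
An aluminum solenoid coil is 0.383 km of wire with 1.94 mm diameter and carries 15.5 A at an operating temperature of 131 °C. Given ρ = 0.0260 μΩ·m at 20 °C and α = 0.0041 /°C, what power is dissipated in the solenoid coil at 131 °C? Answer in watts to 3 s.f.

1180 W

ρ = 0.0260 μΩ·m = 2.60×10^-8 Ω·m
A = π(d/2)² = π(9.7000e-04 m)² = 2.956e-06 m²
R₍20₎ = ρL/A = (2.60×10^-8)(383)/(2.956e-06) = 3.369 Ω
R₍131₎ = R₍20₎(1 + αΔT) = 3.369 × (1 + 0.0041×111) = 4.902 Ω
P = I²R = (15.5)² × 4.902 = 1180 W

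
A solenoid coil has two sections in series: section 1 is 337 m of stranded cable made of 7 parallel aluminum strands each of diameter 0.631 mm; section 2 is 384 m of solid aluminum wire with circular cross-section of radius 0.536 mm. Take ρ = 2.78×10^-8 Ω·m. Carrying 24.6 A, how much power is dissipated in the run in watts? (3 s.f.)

9750 W

Section 1: A_strand = π(3.1550e-04)² = 3.127e-07 m²; R₁ = ρL/(N·A_s) = (2.78×10^-8)(337)/(7×3.127e-07) = 4.28 Ω
Section 2: A = πr² = π(5.3600e-04 m)² = 9.026e-07 m²
R₂ = (2.78×10^-8)(384)/(9.026e-07) = 11.83 Ω
R = R₁ + R₂ = 16.11 Ω
P = I²R = (24.6)² × 16.11 = 9750 W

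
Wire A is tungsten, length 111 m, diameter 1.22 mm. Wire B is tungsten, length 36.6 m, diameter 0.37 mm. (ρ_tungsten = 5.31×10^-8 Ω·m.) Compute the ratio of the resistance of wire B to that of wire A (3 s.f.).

R ∝ ρL/d², so R_B/R_A = (L_B/L_A) × (d_A/d_B)²
= (36.6/111) × (1.22/0.37)² = 3.58

3.58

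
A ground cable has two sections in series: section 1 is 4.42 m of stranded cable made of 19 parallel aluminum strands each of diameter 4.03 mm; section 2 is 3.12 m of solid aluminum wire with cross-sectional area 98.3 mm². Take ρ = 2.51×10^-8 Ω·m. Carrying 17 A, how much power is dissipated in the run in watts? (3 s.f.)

0.363 W

Section 1: A_strand = π(2.0150e-03)² = 1.276e-05 m²; R₁ = ρL/(N·A_s) = (2.51×10^-8)(4.42)/(19×1.276e-05) = 4.578×10^-4 Ω
Section 2: A = 98.3 mm² = 9.830e-05 m²
R₂ = (2.51×10^-8)(3.12)/(9.830e-05) = 7.967×10^-4 Ω
R = R₁ + R₂ = 0.001254 Ω
P = I²R = (17)² × 0.001254 = 0.363 W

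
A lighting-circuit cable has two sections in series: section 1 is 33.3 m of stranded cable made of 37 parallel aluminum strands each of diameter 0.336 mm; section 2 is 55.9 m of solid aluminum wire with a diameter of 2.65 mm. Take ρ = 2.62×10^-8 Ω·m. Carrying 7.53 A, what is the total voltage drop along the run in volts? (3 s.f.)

4.00 V

Section 1: A_strand = π(1.6800e-04)² = 8.867e-08 m²; R₁ = ρL/(N·A_s) = (2.62×10^-8)(33.3)/(37×8.867e-08) = 0.2659 Ω
Section 2: A = π(d/2)² = π(1.3250e-03 m)² = 5.515e-06 m²
R₂ = (2.62×10^-8)(55.9)/(5.515e-06) = 0.2655 Ω
R = R₁ + R₂ = 0.5315 Ω
V = IR = 7.53 × 0.5315 = 4.00 V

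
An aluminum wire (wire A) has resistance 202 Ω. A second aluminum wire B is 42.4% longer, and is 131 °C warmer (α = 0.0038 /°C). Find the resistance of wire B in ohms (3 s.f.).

R ∝ ρL/d² with ρ ∝ (1+αΔT), so R_B/R_A = (1 + 42.4/100) × (1 + 0.0038×131)
= 1.424 × 1.498 = 2.133
R_B = 2.133 × 202 = 431 Ω

431 Ω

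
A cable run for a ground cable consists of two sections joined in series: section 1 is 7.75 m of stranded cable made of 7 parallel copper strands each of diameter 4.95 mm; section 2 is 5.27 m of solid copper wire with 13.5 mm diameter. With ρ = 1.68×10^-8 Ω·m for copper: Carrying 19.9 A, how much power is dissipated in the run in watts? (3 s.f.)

Section 1: A_strand = π(2.4750e-03)² = 1.924e-05 m²; R₁ = ρL/(N·A_s) = (1.68×10^-8)(7.75)/(7×1.924e-05) = 9.665×10^-4 Ω
Section 2: A = π(d/2)² = π(6.7500e-03 m)² = 1.431e-04 m²
R₂ = (1.68×10^-8)(5.27)/(1.431e-04) = 6.185×10^-4 Ω
R = R₁ + R₂ = 0.001585 Ω
P = I²R = (19.9)² × 0.001585 = 0.628 W

0.628 W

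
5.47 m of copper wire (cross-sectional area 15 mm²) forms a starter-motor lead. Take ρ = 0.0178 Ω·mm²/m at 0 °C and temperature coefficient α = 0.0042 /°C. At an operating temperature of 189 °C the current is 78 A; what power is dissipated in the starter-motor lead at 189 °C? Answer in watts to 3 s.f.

ρ = 0.0178 Ω·mm²/m = 1.78×10^-8 Ω·m
A = 15 mm² = 1.500e-05 m²
R₍0₎ = ρL/A = (1.78×10^-8)(5.47)/(1.500e-05) = 0.006491 Ω
R₍189₎ = R₍0₎(1 + αΔT) = 0.006491 × (1 + 0.0042×189) = 0.01164 Ω
P = I²R = (78)² × 0.01164 = 70.8 W

70.8 W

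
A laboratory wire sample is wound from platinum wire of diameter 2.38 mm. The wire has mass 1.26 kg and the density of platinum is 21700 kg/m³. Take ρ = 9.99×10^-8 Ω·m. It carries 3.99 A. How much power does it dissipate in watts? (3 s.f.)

A = π(d/2)² = π(1.1900e-03 m)² = 4.4488e-06 m²
L = m/(density·A) = 1.26/(21700×4.4488e-06) = 13.05 m
R = ρL/A = (9.99×10^-8)(13.05)/(4.4488e-06) = 0.2931 Ω
P = I²R = (3.99)² × 0.2931 = 4.67 W

4.67 W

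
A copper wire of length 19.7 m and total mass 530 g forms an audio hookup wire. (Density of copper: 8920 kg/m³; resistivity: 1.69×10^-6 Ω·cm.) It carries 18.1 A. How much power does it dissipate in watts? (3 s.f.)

ρ = 1.69×10^-6 Ω·cm = 1.69×10^-8 Ω·m
A = m/(density·L) = 0.53/(8920×19.7) = 3.0161e-06 m²
R = ρL/A = (1.69×10^-8)(19.7)/(3.0161e-06) = 0.1104 Ω
P = I²R = (18.1)² × 0.1104 = 36.2 W

36.2 W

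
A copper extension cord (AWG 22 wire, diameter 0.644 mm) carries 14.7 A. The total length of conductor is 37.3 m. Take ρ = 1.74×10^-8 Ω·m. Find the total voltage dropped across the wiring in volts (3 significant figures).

A = π(0.644/2 mm)² = π(3.2200e-04 m)² = 3.257e-07 m²
R = ρL/A = (1.74×10^-8)(37.3)/(3.257e-07) = 1.992 Ω
V = IR = 14.7 × 1.992 = 29.3 V

29.3 V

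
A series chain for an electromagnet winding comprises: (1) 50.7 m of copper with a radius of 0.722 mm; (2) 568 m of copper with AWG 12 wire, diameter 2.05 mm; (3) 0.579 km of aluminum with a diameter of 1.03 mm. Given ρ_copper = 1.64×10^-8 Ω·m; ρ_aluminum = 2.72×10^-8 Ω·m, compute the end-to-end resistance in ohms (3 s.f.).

22.2 Ω

Seg 1: A = πr² = π(7.2200e-04 m)² = 1.638e-06 m²
R_1 = (1.64×10^-8)(50.7)/(1.638e-06) = 0.5077 Ω
Seg 2: A = π(2.05/2 mm)² = π(1.0250e-03 m)² = 3.301e-06 m²
R_2 = (1.64×10^-8)(568)/(3.301e-06) = 2.822 Ω
Seg 3: A = π(d/2)² = π(5.1500e-04 m)² = 8.332e-07 m²
R_3 = (2.72×10^-8)(579)/(8.332e-07) = 18.9 Ω
R_total = R_1 + R_2 + R_3 = 22.2 Ω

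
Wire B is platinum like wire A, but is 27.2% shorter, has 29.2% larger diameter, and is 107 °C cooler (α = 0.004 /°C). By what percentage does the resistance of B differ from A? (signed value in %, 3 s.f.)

R ∝ ρL/d² with ρ ∝ (1+αΔT), so R_B/R_A = (1 − 27.2/100) × (1 + 29.2/100)⁻² × (1 − 0.004×107)
= 0.728 × 0.5991 × 0.572 = 0.2495
(R_B − R_A)/R_A = 0.2495 − 1 = -75.1%

-75.1%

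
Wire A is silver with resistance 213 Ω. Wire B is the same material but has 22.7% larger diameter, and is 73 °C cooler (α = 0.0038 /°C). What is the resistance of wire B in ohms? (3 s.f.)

R ∝ ρL/d² with ρ ∝ (1+αΔT), so R_B/R_A = (1 + 22.7/100)⁻² × (1 − 0.0038×73)
= 0.6642 × 0.7226 = 0.48
R_B = 0.48 × 213 = 102 Ω

102 Ω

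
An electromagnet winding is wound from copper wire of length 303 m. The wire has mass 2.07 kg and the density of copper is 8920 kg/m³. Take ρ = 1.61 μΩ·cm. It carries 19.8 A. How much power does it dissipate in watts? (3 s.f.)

ρ = 1.61 μΩ·cm = 1.61×10^-8 Ω·m
A = m/(density·L) = 2.07/(8920×303) = 7.6588e-07 m²
R = ρL/A = (1.61×10^-8)(303)/(7.6588e-07) = 6.37 Ω
P = I²R = (19.8)² × 6.37 = 2500 W

2500 W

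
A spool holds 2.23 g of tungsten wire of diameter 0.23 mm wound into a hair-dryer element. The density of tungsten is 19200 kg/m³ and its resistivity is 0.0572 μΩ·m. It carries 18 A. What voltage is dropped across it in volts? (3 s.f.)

ρ = 0.0572 μΩ·m = 5.72×10^-8 Ω·m
A = π(d/2)² = π(1.1500e-04 m)² = 4.1548e-08 m²
L = m/(density·A) = 0.00223/(19200×4.1548e-08) = 2.795 m
R = ρL/A = (5.72×10^-8)(2.795)/(4.1548e-08) = 3.849 Ω
V = IR = 18 × 3.849 = 69.3 V

69.3 V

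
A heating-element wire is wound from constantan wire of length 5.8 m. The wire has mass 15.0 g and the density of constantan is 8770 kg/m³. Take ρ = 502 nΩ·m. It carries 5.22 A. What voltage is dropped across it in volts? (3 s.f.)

ρ = 502 nΩ·m = 5.02×10^-7 Ω·m
A = m/(density·L) = 0.015/(8770×5.8) = 2.9489e-07 m²
R = ρL/A = (5.02×10^-7)(5.8)/(2.9489e-07) = 9.873 Ω
V = IR = 5.22 × 9.873 = 51.5 V

51.5 V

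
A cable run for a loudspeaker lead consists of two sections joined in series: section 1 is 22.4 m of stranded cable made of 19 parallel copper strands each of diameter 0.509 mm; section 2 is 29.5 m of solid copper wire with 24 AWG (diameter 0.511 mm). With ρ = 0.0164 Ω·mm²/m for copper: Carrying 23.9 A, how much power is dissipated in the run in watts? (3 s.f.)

1400 W

ρ = 0.0164 Ω·mm²/m = 1.64×10^-8 Ω·m
Section 1: A_strand = π(2.5450e-04)² = 2.035e-07 m²; R₁ = ρL/(N·A_s) = (1.64×10^-8)(22.4)/(19×2.035e-07) = 0.09502 Ω
Section 2: A = π(0.511/2 mm)² = π(2.5550e-04 m)² = 2.051e-07 m²
R₂ = (1.64×10^-8)(29.5)/(2.051e-07) = 2.359 Ω
R = R₁ + R₂ = 2.454 Ω
P = I²R = (23.9)² × 2.454 = 1400 W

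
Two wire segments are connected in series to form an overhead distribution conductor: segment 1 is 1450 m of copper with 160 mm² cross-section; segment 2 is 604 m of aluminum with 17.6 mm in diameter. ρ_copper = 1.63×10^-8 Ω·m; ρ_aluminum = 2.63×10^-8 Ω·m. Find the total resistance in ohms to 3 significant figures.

Segment 1: A = 160 mm² = 1.600e-04 m²
R₁ = ρL/A = (1.63×10^-8)(1450)/(1.600e-04) = 0.1477 Ω
Segment 2: A = π(d/2)² = π(8.8000e-03 m)² = 2.433e-04 m²
R₂ = (2.63×10^-8)(604)/(2.433e-04) = 0.06529 Ω
R = R₁ + R₂ = 0.213 Ω

0.213 Ω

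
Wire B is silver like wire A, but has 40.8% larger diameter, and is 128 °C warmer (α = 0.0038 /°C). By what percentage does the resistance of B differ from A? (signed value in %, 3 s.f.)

R ∝ ρL/d² with ρ ∝ (1+αΔT), so R_B/R_A = (1 + 40.8/100)⁻² × (1 + 0.0038×128)
= 0.5044 × 1.486 = 0.7498
(R_B − R_A)/R_A = 0.7498 − 1 = -25.0%

-25.0%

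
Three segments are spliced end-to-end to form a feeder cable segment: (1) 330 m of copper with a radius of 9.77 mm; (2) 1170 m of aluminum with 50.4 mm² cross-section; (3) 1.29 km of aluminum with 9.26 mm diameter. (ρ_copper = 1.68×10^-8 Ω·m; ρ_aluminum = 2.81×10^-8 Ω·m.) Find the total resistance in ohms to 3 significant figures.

Seg 1: A = πr² = π(9.7700e-03 m)² = 2.999e-04 m²
R_1 = (1.68×10^-8)(330)/(2.999e-04) = 0.01849 Ω
Seg 2: A = 50.4 mm² = 5.040e-05 m²
R_2 = (2.81×10^-8)(1170)/(5.040e-05) = 0.6523 Ω
Seg 3: A = π(d/2)² = π(4.6300e-03 m)² = 6.735e-05 m²
R_3 = (2.81×10^-8)(1290)/(6.735e-05) = 0.5383 Ω
R_total = R_1 + R_2 + R_3 = 1.21 Ω

1.21 Ω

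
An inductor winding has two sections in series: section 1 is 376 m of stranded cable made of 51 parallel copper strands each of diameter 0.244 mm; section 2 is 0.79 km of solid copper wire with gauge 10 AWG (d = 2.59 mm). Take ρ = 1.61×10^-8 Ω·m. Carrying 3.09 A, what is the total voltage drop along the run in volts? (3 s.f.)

15.3 V

Section 1: A_strand = π(1.2200e-04)² = 4.676e-08 m²; R₁ = ρL/(N·A_s) = (1.61×10^-8)(376)/(51×4.676e-08) = 2.538 Ω
Section 2: A = π(2.59/2 mm)² = π(1.2950e-03 m)² = 5.269e-06 m²
R₂ = (1.61×10^-8)(790)/(5.269e-06) = 2.414 Ω
R = R₁ + R₂ = 4.953 Ω
V = IR = 3.09 × 4.953 = 15.3 V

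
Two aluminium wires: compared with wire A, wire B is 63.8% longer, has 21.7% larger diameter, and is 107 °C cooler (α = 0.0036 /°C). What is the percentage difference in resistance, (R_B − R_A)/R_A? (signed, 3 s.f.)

-32.0%

R ∝ ρL/d² with ρ ∝ (1+αΔT), so R_B/R_A = (1 + 63.8/100) × (1 + 21.7/100)⁻² × (1 − 0.0036×107)
= 1.638 × 0.6752 × 0.6148 = 0.6799
(R_B − R_A)/R_A = 0.6799 − 1 = -32.0%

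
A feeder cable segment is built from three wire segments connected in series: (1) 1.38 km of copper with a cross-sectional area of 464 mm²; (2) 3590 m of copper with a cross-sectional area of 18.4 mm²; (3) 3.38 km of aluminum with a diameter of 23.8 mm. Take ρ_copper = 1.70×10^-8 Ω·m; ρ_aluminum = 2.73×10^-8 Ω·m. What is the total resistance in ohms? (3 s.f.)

Seg 1: A = 464 mm² = 4.640e-04 m²
R_1 = (1.70×10^-8)(1380)/(4.640e-04) = 0.05056 Ω
Seg 2: A = 18.4 mm² = 1.840e-05 m²
R_2 = (1.70×10^-8)(3590)/(1.840e-05) = 3.317 Ω
Seg 3: A = π(d/2)² = π(1.1900e-02 m)² = 4.449e-04 m²
R_3 = (2.73×10^-8)(3380)/(4.449e-04) = 0.2074 Ω
R_total = R_1 + R_2 + R_3 = 3.57 Ω

3.57 Ω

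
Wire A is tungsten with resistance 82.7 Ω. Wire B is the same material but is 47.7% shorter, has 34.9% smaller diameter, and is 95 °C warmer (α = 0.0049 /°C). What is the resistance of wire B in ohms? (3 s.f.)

R ∝ ρL/d² with ρ ∝ (1+αΔT), so R_B/R_A = (1 − 47.7/100) × (1 − 34.9/100)⁻² × (1 + 0.0049×95)
= 0.523 × 2.36 × 1.466 = 1.808
R_B = 1.808 × 82.7 = 150 Ω

150 Ω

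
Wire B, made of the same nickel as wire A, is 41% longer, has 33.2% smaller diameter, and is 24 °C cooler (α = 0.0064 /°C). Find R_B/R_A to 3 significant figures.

R ∝ ρL/d² with ρ ∝ (1+αΔT), so R_B/R_A = (1 + 41/100) × (1 − 33.2/100)⁻² × (1 − 0.0064×24)
= 1.41 × 2.241 × 0.8464 = 2.67

2.67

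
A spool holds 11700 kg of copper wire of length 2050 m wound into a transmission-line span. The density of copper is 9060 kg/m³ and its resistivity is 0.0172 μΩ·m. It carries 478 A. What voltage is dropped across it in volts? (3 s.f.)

26.8 V

ρ = 0.0172 μΩ·m = 1.72×10^-8 Ω·m
A = m/(density·L) = 11700/(9060×2050) = 6.2995e-04 m²
R = ρL/A = (1.72×10^-8)(2050)/(6.2995e-04) = 0.05597 Ω
V = IR = 478 × 0.05597 = 26.8 V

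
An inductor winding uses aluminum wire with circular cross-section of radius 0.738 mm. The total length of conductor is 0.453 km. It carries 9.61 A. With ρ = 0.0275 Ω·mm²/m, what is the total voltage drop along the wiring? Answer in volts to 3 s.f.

70.0 V

ρ = 0.0275 Ω·mm²/m = 2.75×10^-8 Ω·m
A = πr² = π(7.3800e-04 m)² = 1.711e-06 m²
R = ρL/A = (2.75×10^-8)(453)/(1.711e-06) = 7.281 Ω
V = IR = 9.61 × 7.281 = 70.0 V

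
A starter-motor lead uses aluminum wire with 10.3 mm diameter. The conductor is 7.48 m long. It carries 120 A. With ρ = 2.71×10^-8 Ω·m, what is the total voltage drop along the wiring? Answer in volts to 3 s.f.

0.292 V

A = π(d/2)² = π(5.1500e-03 m)² = 8.332e-05 m²
R = ρL/A = (2.71×10^-8)(7.48)/(8.332e-05) = 0.002433 Ω
V = IR = 120 × 0.002433 = 0.292 V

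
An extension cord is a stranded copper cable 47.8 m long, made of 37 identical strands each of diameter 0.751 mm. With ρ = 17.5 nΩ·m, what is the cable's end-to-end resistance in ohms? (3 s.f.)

0.0510 Ω

ρ = 17.5 nΩ·m = 1.75×10^-8 Ω·m
A_strand = π(3.7550e-04 m)² = 4.430e-07 m²
R_strand = ρL/A = (1.75×10^-8)(47.8)/(4.430e-07) = 1.888 Ω
R_total = R_strand/N = 1.888/37 = 0.0510 Ω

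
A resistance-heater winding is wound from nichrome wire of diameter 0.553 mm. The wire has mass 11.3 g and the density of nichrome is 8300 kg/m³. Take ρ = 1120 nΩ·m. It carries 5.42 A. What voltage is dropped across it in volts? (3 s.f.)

143 V

ρ = 1120 nΩ·m = 1.12×10^-6 Ω·m
A = π(d/2)² = π(2.7650e-04 m)² = 2.4018e-07 m²
L = m/(density·A) = 0.0113/(8300×2.4018e-07) = 5.668 m
R = ρL/A = (1.12×10^-6)(5.668)/(2.4018e-07) = 26.43 Ω
V = IR = 5.42 × 26.43 = 143 V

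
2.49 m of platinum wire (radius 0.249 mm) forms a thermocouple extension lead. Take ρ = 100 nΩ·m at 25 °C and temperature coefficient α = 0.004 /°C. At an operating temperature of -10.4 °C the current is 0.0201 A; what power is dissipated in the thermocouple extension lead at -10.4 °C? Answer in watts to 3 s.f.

ρ = 100 nΩ·m = 1.00×10^-7 Ω·m
A = πr² = π(2.4900e-04 m)² = 1.948e-07 m²
R₍25₎ = ρL/A = (1.00×10^-7)(2.49)/(1.948e-07) = 1.278 Ω
R₍-10.4₎ = R₍25₎(1 + αΔT) = 1.278 × (1 + 0.004×-35.4) = 1.097 Ω
P = I²R = (0.0201)² × 1.097 = 4.43×10^-4 W

4.43×10^-4 W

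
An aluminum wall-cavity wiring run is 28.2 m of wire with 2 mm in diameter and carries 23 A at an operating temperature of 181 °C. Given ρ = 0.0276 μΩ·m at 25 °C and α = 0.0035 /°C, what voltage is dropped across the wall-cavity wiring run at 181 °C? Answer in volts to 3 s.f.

8.81 V

ρ = 0.0276 μΩ·m = 2.76×10^-8 Ω·m
A = π(d/2)² = π(1.0000e-03 m)² = 3.142e-06 m²
R₍25₎ = ρL/A = (2.76×10^-8)(28.2)/(3.142e-06) = 0.2477 Ω
R₍181₎ = R₍25₎(1 + αΔT) = 0.2477 × (1 + 0.0035×156) = 0.383 Ω
V = IR = 23 × 0.383 = 8.81 V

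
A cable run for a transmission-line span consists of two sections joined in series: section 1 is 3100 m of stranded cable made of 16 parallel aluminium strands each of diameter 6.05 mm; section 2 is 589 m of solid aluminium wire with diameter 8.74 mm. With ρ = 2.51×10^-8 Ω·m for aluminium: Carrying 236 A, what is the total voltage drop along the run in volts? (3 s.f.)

Section 1: A_strand = π(3.0250e-03)² = 2.875e-05 m²; R₁ = ρL/(N·A_s) = (2.51×10^-8)(3100)/(16×2.875e-05) = 0.1692 Ω
Section 2: A = π(d/2)² = π(4.3700e-03 m)² = 5.999e-05 m²
R₂ = (2.51×10^-8)(589)/(5.999e-05) = 0.2464 Ω
R = R₁ + R₂ = 0.4156 Ω
V = IR = 236 × 0.4156 = 98.1 V

98.1 V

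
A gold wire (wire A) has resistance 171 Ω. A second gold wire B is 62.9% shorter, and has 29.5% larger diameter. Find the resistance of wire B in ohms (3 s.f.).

37.8 Ω

R ∝ L/d², so R_B/R_A = (1 − 62.9/100) × (1 + 29.5/100)⁻²
= 0.371 × 0.5963 = 0.2212
R_B = 0.2212 × 171 = 37.8 Ω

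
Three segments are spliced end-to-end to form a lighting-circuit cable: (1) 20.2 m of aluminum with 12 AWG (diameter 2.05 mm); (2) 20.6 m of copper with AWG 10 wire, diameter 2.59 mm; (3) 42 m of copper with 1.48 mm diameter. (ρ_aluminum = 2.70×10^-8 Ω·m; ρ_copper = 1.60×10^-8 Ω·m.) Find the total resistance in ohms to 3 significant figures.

Seg 1: A = π(2.05/2 mm)² = π(1.0250e-03 m)² = 3.301e-06 m²
R_1 = (2.70×10^-8)(20.2)/(3.301e-06) = 0.1652 Ω
Seg 2: A = π(2.59/2 mm)² = π(1.2950e-03 m)² = 5.269e-06 m²
R_2 = (1.60×10^-8)(20.6)/(5.269e-06) = 0.06256 Ω
Seg 3: A = π(d/2)² = π(7.4000e-04 m)² = 1.720e-06 m²
R_3 = (1.60×10^-8)(42)/(1.720e-06) = 0.3906 Ω
R_total = R_1 + R_2 + R_3 = 0.618 Ω

0.618 Ω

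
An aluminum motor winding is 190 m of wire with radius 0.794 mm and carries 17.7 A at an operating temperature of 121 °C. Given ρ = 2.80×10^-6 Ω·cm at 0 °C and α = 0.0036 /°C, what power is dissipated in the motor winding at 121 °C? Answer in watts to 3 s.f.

ρ = 2.80×10^-6 Ω·cm = 2.80×10^-8 Ω·m
A = πr² = π(7.9400e-04 m)² = 1.981e-06 m²
R₍0₎ = ρL/A = (2.80×10^-8)(190)/(1.981e-06) = 2.686 Ω
R₍121₎ = R₍0₎(1 + αΔT) = 2.686 × (1 + 0.0036×121) = 3.856 Ω
P = I²R = (17.7)² × 3.856 = 1210 W

1210 W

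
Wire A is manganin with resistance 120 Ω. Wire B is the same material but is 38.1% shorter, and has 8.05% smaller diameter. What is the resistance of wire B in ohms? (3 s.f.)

R ∝ L/d², so R_B/R_A = (1 − 38.1/100) × (1 − 8.05/100)⁻²
= 0.619 × 1.183 = 0.7321
R_B = 0.7321 × 120 = 87.9 Ω

87.9 Ω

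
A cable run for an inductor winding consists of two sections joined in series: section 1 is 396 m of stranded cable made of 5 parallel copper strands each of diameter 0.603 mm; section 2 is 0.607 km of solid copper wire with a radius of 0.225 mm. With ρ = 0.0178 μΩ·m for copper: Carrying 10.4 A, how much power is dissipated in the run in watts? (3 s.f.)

ρ = 0.0178 μΩ·m = 1.78×10^-8 Ω·m
Section 1: A_strand = π(3.0150e-04)² = 2.856e-07 m²; R₁ = ρL/(N·A_s) = (1.78×10^-8)(396)/(5×2.856e-07) = 4.937 Ω
Section 2: A = πr² = π(2.2500e-04 m)² = 1.590e-07 m²
R₂ = (1.78×10^-8)(607)/(1.590e-07) = 67.94 Ω
R = R₁ + R₂ = 72.87 Ω
P = I²R = (10.4)² × 72.87 = 7880 W

7880 W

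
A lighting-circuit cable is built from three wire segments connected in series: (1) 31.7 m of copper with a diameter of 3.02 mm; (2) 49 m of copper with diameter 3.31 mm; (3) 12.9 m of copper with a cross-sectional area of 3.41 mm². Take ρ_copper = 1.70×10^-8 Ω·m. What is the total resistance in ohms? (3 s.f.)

Seg 1: A = π(d/2)² = π(1.5100e-03 m)² = 7.163e-06 m²
R_1 = (1.70×10^-8)(31.7)/(7.163e-06) = 0.07523 Ω
Seg 2: A = π(d/2)² = π(1.6550e-03 m)² = 8.605e-06 m²
R_2 = (1.70×10^-8)(49)/(8.605e-06) = 0.09681 Ω
Seg 3: A = 3.41 mm² = 3.410e-06 m²
R_3 = (1.70×10^-8)(12.9)/(3.410e-06) = 0.06431 Ω
R_total = R_1 + R_2 + R_3 = 0.236 Ω

0.236 Ω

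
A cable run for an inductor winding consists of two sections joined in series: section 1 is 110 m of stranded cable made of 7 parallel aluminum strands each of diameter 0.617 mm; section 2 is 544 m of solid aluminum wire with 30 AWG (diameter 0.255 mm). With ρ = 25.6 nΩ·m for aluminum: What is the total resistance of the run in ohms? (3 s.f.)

ρ = 25.6 nΩ·m = 2.56×10^-8 Ω·m
Section 1: A_strand = π(3.0850e-04)² = 2.990e-07 m²; R₁ = ρL/(N·A_s) = (2.56×10^-8)(110)/(7×2.990e-07) = 1.345 Ω
Section 2: A = π(0.255/2 mm)² = π(1.2750e-04 m)² = 5.107e-08 m²
R₂ = (2.56×10^-8)(544)/(5.107e-08) = 272.7 Ω
R = R₁ + R₂ = 274 Ω

274 Ω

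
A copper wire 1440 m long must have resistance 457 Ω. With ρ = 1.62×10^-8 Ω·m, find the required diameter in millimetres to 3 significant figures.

A = ρL/R = (1.62×10^-8)(1440)/(457) = 5.105e-08 m²
d = 2√(A/π) = 2.549e-04 m = 0.255 mm

0.255 mm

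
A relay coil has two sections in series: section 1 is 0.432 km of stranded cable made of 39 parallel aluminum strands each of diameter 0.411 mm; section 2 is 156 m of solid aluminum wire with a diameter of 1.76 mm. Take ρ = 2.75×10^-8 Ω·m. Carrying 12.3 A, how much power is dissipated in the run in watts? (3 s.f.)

Section 1: A_strand = π(2.0550e-04)² = 1.327e-07 m²; R₁ = ρL/(N·A_s) = (2.75×10^-8)(432)/(39×1.327e-07) = 2.296 Ω
Section 2: A = π(d/2)² = π(8.8000e-04 m)² = 2.433e-06 m²
R₂ = (2.75×10^-8)(156)/(2.433e-06) = 1.763 Ω
R = R₁ + R₂ = 4.059 Ω
P = I²R = (12.3)² × 4.059 = 614 W

614 W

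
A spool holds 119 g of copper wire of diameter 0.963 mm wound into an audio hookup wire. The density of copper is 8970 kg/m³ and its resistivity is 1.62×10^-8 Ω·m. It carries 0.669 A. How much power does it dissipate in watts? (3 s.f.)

0.181 W

A = π(d/2)² = π(4.8150e-04 m)² = 7.2835e-07 m²
L = m/(density·A) = 0.119/(8970×7.2835e-07) = 18.21 m
R = ρL/A = (1.62×10^-8)(18.21)/(7.2835e-07) = 0.4051 Ω
P = I²R = (0.669)² × 0.4051 = 0.181 W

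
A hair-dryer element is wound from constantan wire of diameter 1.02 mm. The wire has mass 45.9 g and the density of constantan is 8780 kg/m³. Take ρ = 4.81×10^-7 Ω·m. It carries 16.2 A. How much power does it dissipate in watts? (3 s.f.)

988 W

A = π(d/2)² = π(5.1000e-04 m)² = 8.1713e-07 m²
L = m/(density·A) = 0.0459/(8780×8.1713e-07) = 6.398 m
R = ρL/A = (4.81×10^-7)(6.398)/(8.1713e-07) = 3.766 Ω
P = I²R = (16.2)² × 3.766 = 988 W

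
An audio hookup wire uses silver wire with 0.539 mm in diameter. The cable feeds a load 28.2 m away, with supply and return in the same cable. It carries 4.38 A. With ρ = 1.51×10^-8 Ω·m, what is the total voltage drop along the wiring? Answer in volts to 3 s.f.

A = π(d/2)² = π(2.6950e-04 m)² = 2.282e-07 m²
Total conductor length (both ways) L = 2 × 28.2 = 56.4 m
R = ρL/A = (1.51×10^-8)(56.4)/(2.282e-07) = 3.732 Ω
V = IR = 4.38 × 3.732 = 16.3 V

16.3 V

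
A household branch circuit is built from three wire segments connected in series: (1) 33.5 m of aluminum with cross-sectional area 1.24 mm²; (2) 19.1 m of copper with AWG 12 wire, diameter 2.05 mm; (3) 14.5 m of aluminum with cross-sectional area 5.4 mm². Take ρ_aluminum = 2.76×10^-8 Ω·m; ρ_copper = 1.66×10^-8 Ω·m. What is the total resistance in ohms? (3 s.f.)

0.916 Ω

Seg 1: A = 1.24 mm² = 1.240e-06 m²
R_1 = (2.76×10^-8)(33.5)/(1.240e-06) = 0.7456 Ω
Seg 2: A = π(2.05/2 mm)² = π(1.0250e-03 m)² = 3.301e-06 m²
R_2 = (1.66×10^-8)(19.1)/(3.301e-06) = 0.09606 Ω
Seg 3: A = 5.4 mm² = 5.400e-06 m²
R_3 = (2.76×10^-8)(14.5)/(5.400e-06) = 0.07411 Ω
R_total = R_1 + R_2 + R_3 = 0.916 Ω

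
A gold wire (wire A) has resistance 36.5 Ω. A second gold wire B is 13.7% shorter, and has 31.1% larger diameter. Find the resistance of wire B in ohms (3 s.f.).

18.3 Ω

R ∝ L/d², so R_B/R_A = (1 − 13.7/100) × (1 + 31.1/100)⁻²
= 0.863 × 0.5818 = 0.5021
R_B = 0.5021 × 36.5 = 18.3 Ω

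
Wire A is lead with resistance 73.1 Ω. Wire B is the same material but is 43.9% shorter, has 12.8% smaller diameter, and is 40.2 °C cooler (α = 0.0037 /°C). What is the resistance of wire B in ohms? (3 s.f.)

45.9 Ω

R ∝ ρL/d² with ρ ∝ (1+αΔT), so R_B/R_A = (1 − 43.9/100) × (1 − 12.8/100)⁻² × (1 − 0.0037×40.2)
= 0.561 × 1.315 × 0.8513 = 0.628
R_B = 0.628 × 73.1 = 45.9 Ω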